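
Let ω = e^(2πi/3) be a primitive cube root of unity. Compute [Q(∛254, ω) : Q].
[Q(∛254, ω) : Q] = 6

[Q(∛254):Q] = 3 (min poly x^3 - 254, irreducible since 254 is not a perfect cube). [Q(ω):Q] = 2 (min poly x^2 + x + 1). Since Q(∛254) ⊂ R and ω ∉ R, we have ω ∉ Q(∛254), so x^2 + x + 1 remains irreducible over Q(∛254) and [Q(∛254, ω) : Q(∛254)] = 2. By the tower law, [Q(∛254, ω) : Q] = 3 · 2 = 6. (In fact Q(∛254, ω) is the splitting field of x^3 - 254 over Q.)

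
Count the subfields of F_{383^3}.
F_{383^3} has 2 subfields

The subfields of F_{p^n} are exactly the fields F_{p^d} for d | n (each is the fixed field of the unique index-d subgroup of Gal(F_{p^n}/F_p) ≅ Z/nZ). The divisors of n = 3 are {1, 3}, giving 2 subfields: F_{383^1}, F_{383^3}.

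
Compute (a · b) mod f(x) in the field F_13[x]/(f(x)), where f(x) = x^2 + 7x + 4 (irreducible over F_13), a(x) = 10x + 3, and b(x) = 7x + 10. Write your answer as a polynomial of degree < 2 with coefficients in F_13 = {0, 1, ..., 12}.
a · b ≡ 8x + 10 (mod f(x))

Multiply in F_13[x]: a(x)·b(x) = (10x + 3)·(7x + 10) = 5x^2 + 4x + 4. This has degree ≥ 2, so divide by f(x) over F_13: 5x^2 + 4x + 4 = (5)·(x^2 + 7x + 4) + (8x + 10). Hence a·b ≡ 8x + 10 (mod f). (F_13[x]/(f) is a field with 13^2 = 169 elements since f is irreducible of degree 2.)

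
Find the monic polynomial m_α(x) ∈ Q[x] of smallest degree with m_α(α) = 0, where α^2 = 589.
m_α(x) = x^2 - 589

α satisfies α^2 - 589 = 0, so x^2 - 589 annihilates α. Since d = 589 is squarefree and ≠ 1, it is not a perfect square in Q, so x^2 - 589 has no rational root and is therefore irreducible over Q (a degree-2 polynomial over a field is irreducible iff it has no root). Hence m_α(x) = x^2 - 589.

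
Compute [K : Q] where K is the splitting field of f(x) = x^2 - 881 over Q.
[K : Q] = 2

f(x) = x^2 - 881 factors as (x - √881)(x + √881). The splitting field is K = Q(√881). Since 881 is squarefree and > 1, it is not a perfect square, so x^2 - 881 is irreducible over Q and [Q(√881) : Q] = 2. Hence [K : Q] = 2.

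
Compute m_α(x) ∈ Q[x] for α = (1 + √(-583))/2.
m_α(x) = x^2 - x + 146

From 2α - 1 = √(-583), squaring gives (2α - 1)^2 = -583, i.e. 4α^2 - 4α + 1 = -583, so α^2 - α + (1 + 583)/4 = 0. Since -583 ≡ 1 (mod 4), (1 + 583)/4 = 146 ∈ Z. The polynomial x^2 - x + 146 has discriminant 1 - 4·(146) = -583, which is not a perfect square in Q (d = -583 is squarefree and ≠ 1), so x^2 - x + 146 is irreducible over Q. It is the minimal polynomial of α.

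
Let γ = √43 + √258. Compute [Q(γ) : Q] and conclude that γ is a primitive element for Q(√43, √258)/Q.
[Q(γ) : Q] = 4 (equivalently, Q(γ) = Q(√43, √258))

Obviously Q(γ) ⊆ Q(√43, √258), and [Q(√43, √258):Q] = 4 (since 43, 258 are distinct squarefree integers > 1 with 11094 not a perfect square). To show equality we compute the minimal polynomial of γ. From γ = √43 + √258: γ^2 = 43 + 2√(11094) + 258 = 301 + 2√(11094), so γ^2 - 301 = 2√(11094); squaring, (γ^2 - 301)^2 = 4·11094, i.e. γ^4 - 602γ^2 + 90601 - 44376 = 0, i.e. γ^4 - 602γ^2 + 46225 = 0. So γ is a root of x^4 - 602x^2 + 46225. This polynomial is irreducible over Q: it has no rational root (each ±√43 ± √258 is irrational), and any factorization into two quadratics over Q would force √(11094) ∈ Q (pairing opposite roots) or √43, √258 ∈ Q (other pairings), all impossible. Hence [Q(γ):Q] = 4 = [Q(√43, √258):Q], so Q(γ) = Q(√43, √258).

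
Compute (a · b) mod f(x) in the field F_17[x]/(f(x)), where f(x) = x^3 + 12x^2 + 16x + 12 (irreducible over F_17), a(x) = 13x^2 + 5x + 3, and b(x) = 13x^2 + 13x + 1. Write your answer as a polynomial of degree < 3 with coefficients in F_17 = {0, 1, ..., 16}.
a · b ≡ 3x^2 + 13x + 9 (mod f(x))

Multiply in F_17[x]: a(x)·b(x) = (13x^2 + 5x + 3)·(13x^2 + 13x + 1) = 16x^4 + 13x^3 + 15x^2 + 10x + 3. This has degree ≥ 3, so divide by f(x) over F_17: 16x^4 + 13x^3 + 15x^2 + 10x + 3 = (16x + 8)·(x^3 + 12x^2 + 16x + 12) + (3x^2 + 13x + 9). Hence a·b ≡ 3x^2 + 13x + 9 (mod f). (F_17[x]/(f) is a field with 17^3 = 4913 elements since f is irreducible of degree 3.)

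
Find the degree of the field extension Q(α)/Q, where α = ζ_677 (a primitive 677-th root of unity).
[Q(α):Q] = 676

The minimal polynomial of ζ_677 over Q is the 677-th cyclotomic polynomial Φ_677(x), which is irreducible over Q and has degree φ(677) = 676. Hence [Q(α):Q] = φ(677) = 676.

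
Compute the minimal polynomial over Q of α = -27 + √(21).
m_α(x) = x^2 + 54x + 708

From α + 27 = √(21), squaring gives (α + 27)^2 = 21, i.e. α^2 + 54α + 729 = 21, so α^2 + 54α + 708 = 0. The discriminant of x^2 + 54x + 708 is (54)^2 - 4·(708) = 2916 - 2832 = 84, and 4·(21) is not a perfect square in Q since 21 is squarefree and ≠ 1. Hence x^2 + 54x + 708 is irreducible over Q and is the minimal polynomial of α.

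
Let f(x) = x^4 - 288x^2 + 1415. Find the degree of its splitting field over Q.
[K : Q] = 4

Solving the quadratic in x^2: x^2 = (288 ± √(288^2 - 4·1415))/2 = (288 ± √77284)/2 = (288 ± 278)/2, giving x^2 = 5 or x^2 = 283. So f(x) = (x^2 - 5)(x^2 - 283) and the roots of f are ±√5, ±√283. Hence the splitting field is K = Q(√5, √283). Since 5 and 283 are distinct squarefree integers > 1, their product 1415 is not a perfect square, so √283 ∉ Q(√5). By the tower law [K:Q] = [Q(√5,√283):Q(√5)] · [Q(√5):Q] = 2 · 2 = 4.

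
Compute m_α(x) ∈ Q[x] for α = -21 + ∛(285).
m_α(x) = x^3 + 63x^2 + 1323x + 8976

Set β = α + 21 = ∛(285), so β^3 = 285. Then (α + 21)^3 - 285 = 0, i.e. α is a root of g(x) = (x + 21)^3 - 285 = x^3 + 63x^2 + 1323x + 8976. Since g(x) = h(x + 21) where h(x) = x^3 - 285, and h is irreducible over Q (because 285 is not a perfect cube, so h has no rational root, and a monic cubic with no rational root is irreducible), g is also irreducible (irreducibility is preserved under the substitution x → x + 21). Hence m_α(x) = x^3 + 63x^2 + 1323x + 8976.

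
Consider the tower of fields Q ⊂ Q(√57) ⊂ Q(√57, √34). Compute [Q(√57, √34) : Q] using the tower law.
[Q(√57, √34) : Q] = 4

[Q(√57):Q] = 2 (min poly x^2 - 57, irreducible since 57 is squarefree > 1). For the top step, suppose √34 ∈ Q(√57), say √34 = c + d√57 with c, d ∈ Q. Squaring: 34 = c^2 + 57d^2 + 2cd√57. Since √57 ∉ Q this forces 2cd = 0. If d = 0 then √34 = c ∈ Q, contradicting 34 squarefree > 1. If c = 0 then 34 = 57d^2, so 57·34 = (57d)^2 is a perfect square in Q — but 57·34 = 1938 is not a perfect square (since 57 and 34 are distinct squarefree integers). Contradiction. Hence √34 ∉ Q(√57), so x^2 - 34 stays irreducible over Q(√57) and [Q(√57, √34) : Q(√57)] = 2. By the tower law, [Q(√57, √34) : Q] = 2 · 2 = 4.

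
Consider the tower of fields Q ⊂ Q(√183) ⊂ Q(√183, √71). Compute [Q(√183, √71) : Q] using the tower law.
[Q(√183, √71) : Q] = 4

[Q(√183):Q] = 2 (min poly x^2 - 183, irreducible since 183 is squarefree > 1). For the top step, suppose √71 ∈ Q(√183), say √71 = c + d√183 with c, d ∈ Q. Squaring: 71 = c^2 + 183d^2 + 2cd√183. Since √183 ∉ Q this forces 2cd = 0. If d = 0 then √71 = c ∈ Q, contradicting 71 squarefree > 1. If c = 0 then 71 = 183d^2, so 183·71 = (183d)^2 is a perfect square in Q — but 183·71 = 12993 is not a perfect square (since 183 and 71 are distinct squarefree integers). Contradiction. Hence √71 ∉ Q(√183), so x^2 - 71 stays irreducible over Q(√183) and [Q(√183, √71) : Q(√183)] = 2. By the tower law, [Q(√183, √71) : Q] = 2 · 2 = 4.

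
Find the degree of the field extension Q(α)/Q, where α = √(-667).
[Q(α):Q] = 2

[Q(α):Q] equals the degree of the minimal polynomial of α. Here α^2 = -667 and x^2 + 667 is irreducible (d = -667 is squarefree, ≠ 1, hence not a square), so deg(m_α) = 2. Thus [Q(α):Q] = 2.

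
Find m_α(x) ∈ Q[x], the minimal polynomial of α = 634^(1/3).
m_α(x) = x^3 - 634

α satisfies α^3 = 634, so x^3 - 634 annihilates α. By the rational root test, a rational root p/q (in lowest terms) of x^3 - 634 would satisfy p^3 = 634 q^3, forcing q = 1 and p^3 = 634; but 634 is not a perfect cube, contradiction. A monic cubic over Q with no rational root is irreducible (any nontrivial factorization would include a linear factor). Hence x^3 - 634 is the minimal polynomial of α, and in particular [Q(α):Q] = 3.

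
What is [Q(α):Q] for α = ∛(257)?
[Q(α):Q] = 3

The minimal polynomial of α is x^3 - 257, irreducible over Q since 257 is not a perfect cube (so x^3 - 257 has no rational root). Hence [Q(α):Q] = deg(m_α) = 3.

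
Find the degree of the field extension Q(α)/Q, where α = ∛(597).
[Q(α):Q] = 3

The minimal polynomial of α is x^3 - 597, irreducible over Q since 597 is not a perfect cube (so x^3 - 597 has no rational root). Hence [Q(α):Q] = deg(m_α) = 3.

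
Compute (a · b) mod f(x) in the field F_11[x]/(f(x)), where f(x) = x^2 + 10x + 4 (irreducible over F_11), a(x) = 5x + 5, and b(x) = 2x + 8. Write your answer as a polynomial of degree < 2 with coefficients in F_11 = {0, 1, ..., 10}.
a · b ≡ 5x (mod f(x))

Multiply in F_11[x]: a(x)·b(x) = (5x + 5)·(2x + 8) = 10x^2 + 6x + 7. This has degree ≥ 2, so divide by f(x) over F_11: 10x^2 + 6x + 7 = (10)·(x^2 + 10x + 4) + (5x). Hence a·b ≡ 5x (mod f). (F_11[x]/(f) is a field with 11^2 = 121 elements since f is irreducible of degree 2.)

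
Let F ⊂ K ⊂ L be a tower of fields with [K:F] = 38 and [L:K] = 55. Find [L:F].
[L:F] = 2090

The tower law says that for any tower of field extensions F ⊂ K ⊂ L with finite degrees, [L:F] = [L:K] · [K:F]. Here this gives [L:F] = 55 · 38 = 2090.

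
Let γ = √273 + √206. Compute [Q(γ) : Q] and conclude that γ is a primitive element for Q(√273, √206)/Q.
[Q(γ) : Q] = 4 (equivalently, Q(γ) = Q(√273, √206))

Obviously Q(γ) ⊆ Q(√273, √206), and [Q(√273, √206):Q] = 4 (since 273, 206 are distinct squarefree integers > 1 with 56238 not a perfect square). To show equality we compute the minimal polynomial of γ. From γ = √273 + √206: γ^2 = 273 + 2√(56238) + 206 = 479 + 2√(56238), so γ^2 - 479 = 2√(56238); squaring, (γ^2 - 479)^2 = 4·56238, i.e. γ^4 - 958γ^2 + 229441 - 224952 = 0, i.e. γ^4 - 958γ^2 + 4489 = 0. So γ is a root of x^4 - 958x^2 + 4489. This polynomial is irreducible over Q: it has no rational root (each ±√273 ± √206 is irrational), and any factorization into two quadratics over Q would force √(56238) ∈ Q (pairing opposite roots) or √273, √206 ∈ Q (other pairings), all impossible. Hence [Q(γ):Q] = 4 = [Q(√273, √206):Q], so Q(γ) = Q(√273, √206).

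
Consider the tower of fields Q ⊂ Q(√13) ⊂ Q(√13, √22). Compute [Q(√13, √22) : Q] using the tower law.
[Q(√13, √22) : Q] = 4

[Q(√13):Q] = 2 (min poly x^2 - 13, irreducible since 13 is squarefree > 1). For the top step, suppose √22 ∈ Q(√13), say √22 = c + d√13 with c, d ∈ Q. Squaring: 22 = c^2 + 13d^2 + 2cd√13. Since √13 ∉ Q this forces 2cd = 0. If d = 0 then √22 = c ∈ Q, contradicting 22 squarefree > 1. If c = 0 then 22 = 13d^2, so 13·22 = (13d)^2 is a perfect square in Q — but 13·22 = 286 is not a perfect square (since 13 and 22 are distinct squarefree integers). Contradiction. Hence √22 ∉ Q(√13), so x^2 - 22 stays irreducible over Q(√13) and [Q(√13, √22) : Q(√13)] = 2. By the tower law, [Q(√13, √22) : Q] = 2 · 2 = 4.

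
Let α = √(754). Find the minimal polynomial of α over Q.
m_α(x) = x^2 - 754

α satisfies α^2 - 754 = 0, so x^2 - 754 annihilates α. Since d = 754 is squarefree and ≠ 1, it is not a perfect square in Q, so x^2 - 754 has no rational root and is therefore irreducible over Q (a degree-2 polynomial over a field is irreducible iff it has no root). Hence m_α(x) = x^2 - 754.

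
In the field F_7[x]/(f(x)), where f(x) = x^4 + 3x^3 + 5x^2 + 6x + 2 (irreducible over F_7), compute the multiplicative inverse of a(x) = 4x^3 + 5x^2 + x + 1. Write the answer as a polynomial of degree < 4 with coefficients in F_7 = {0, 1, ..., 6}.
a(x)^(-1) ≡ 2x^3 + x^2 + 5x (mod f(x))

Since f is irreducible over F_7, F_7[x]/(f) is a field and a(x) ≠ 0 has an inverse. Apply the extended Euclidean algorithm to f(x) and a(x) in F_7[x]: f(x) = (2x)·a(x) + (3x^2 + 4x + 2);  a(x) = (6x + 3)·(3x^2 + 4x + 2) + (5x + 2);  (3x^2 + 4x + 2) = (2x)·(5x + 2) + (2). The last nonzero remainder is the constant 2 = gcd(f, a) in F_7. Back-substituting through the division chain expresses 2 = s(x)·a(x) + t(x)·f(x) with s(x) ≡ 4x^3 + 2x^2 + 3x (mod f), so (4x^3 + 2x^2 + 3x)·a(x) ≡ 2 (mod f). Multiplying by 2^(-1) ≡ 4 in F_7 gives a(x)^(-1) ≡ 4·(4x^3 + 2x^2 + 3x) ≡ 2x^3 + x^2 + 5x (mod f). Check: (4x^3 + 5x^2 + x + 1)·(2x^3 + x^2 + 5x) = x^6 + 6x^4 + 6x^2 + 5x ≡ 1 (mod x^4 + 3x^3 + 5x^2 + 6x + 2).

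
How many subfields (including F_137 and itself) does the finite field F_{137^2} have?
F_{137^2} has 2 subfields

The subfields of F_{p^n} are exactly the fields F_{p^d} for d | n (each is the fixed field of the unique index-d subgroup of Gal(F_{p^n}/F_p) ≅ Z/nZ). The divisors of n = 2 are {1, 2}, giving 2 subfields: F_{137^1}, F_{137^2}.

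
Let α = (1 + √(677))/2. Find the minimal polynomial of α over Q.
m_α(x) = x^2 - x - 169

From 2α - 1 = √(677), squaring gives (2α - 1)^2 = 677, i.e. 4α^2 - 4α + 1 = 677, so α^2 - α + (1 - 677)/4 = 0. Since 677 ≡ 1 (mod 4), (1 - 677)/4 = -169 ∈ Z. The polynomial x^2 - x - 169 has discriminant 1 - 4·(-169) = 677, which is not a perfect square in Q (d = 677 is squarefree and ≠ 1), so x^2 - x - 169 is irreducible over Q. It is the minimal polynomial of α.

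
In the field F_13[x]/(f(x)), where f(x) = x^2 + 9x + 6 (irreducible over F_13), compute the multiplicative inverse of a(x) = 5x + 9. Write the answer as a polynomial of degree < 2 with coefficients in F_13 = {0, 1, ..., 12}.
a(x)^(-1) ≡ x + 2 (mod f(x))

Since f is irreducible over F_13, F_13[x]/(f) is a field and a(x) ≠ 0 has an inverse. Apply the extended Euclidean algorithm to f(x) and a(x) in F_13[x]: f(x) = (8x + 3)·a(x) + (5). The last nonzero remainder is the constant 5 = gcd(f, a) in F_13. Back-substituting through the division chain expresses 5 = s(x)·a(x) + t(x)·f(x) with s(x) ≡ 5x + 10 (mod f), so (5x + 10)·a(x) ≡ 5 (mod f). Multiplying by 5^(-1) ≡ 8 in F_13 gives a(x)^(-1) ≡ 8·(5x + 10) ≡ x + 2 (mod f). Check: (5x + 9)·(x + 2) = 5x^2 + 6x + 5 ≡ 1 (mod x^2 + 9x + 6).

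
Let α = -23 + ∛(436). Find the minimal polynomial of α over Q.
m_α(x) = x^3 + 69x^2 + 1587x + 11731

Set β = α + 23 = ∛(436), so β^3 = 436. Then (α + 23)^3 - 436 = 0, i.e. α is a root of g(x) = (x + 23)^3 - 436 = x^3 + 69x^2 + 1587x + 11731. Since g(x) = h(x + 23) where h(x) = x^3 - 436, and h is irreducible over Q (because 436 is not a perfect cube, so h has no rational root, and a monic cubic with no rational root is irreducible), g is also irreducible (irreducibility is preserved under the substitution x → x + 23). Hence m_α(x) = x^3 + 69x^2 + 1587x + 11731.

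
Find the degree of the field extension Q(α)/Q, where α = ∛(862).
[Q(α):Q] = 3

The minimal polynomial of α is x^3 - 862, irreducible over Q since 862 is not a perfect cube (so x^3 - 862 has no rational root). Hence [Q(α):Q] = deg(m_α) = 3.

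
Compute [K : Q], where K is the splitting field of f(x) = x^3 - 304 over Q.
[K : Q] = 6

The roots of x^3 - 304 are ∛304, ω∛304, ω^2∛304 where ω = e^(2πi/3) is a primitive cube root of unity, so K = Q(∛304, ω). Now [Q(∛304):Q] = 3 (since 304 is not a perfect cube, x^3 - 304 is irreducible) and [Q(ω):Q] = 2. Both 2 and 3 divide [K:Q], and [K:Q] ≤ 3·2 = 6, so [K:Q] = 6. (Equivalently: Q(∛304) ⊂ R but ω ∉ R, so [K : Q(∛304)] = 2.)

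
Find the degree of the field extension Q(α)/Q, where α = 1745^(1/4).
[Q(α):Q] = 4

α is a root of x^4 - 1745. By Eisenstein's criterion at the prime p = 5 (which divides the constant term 1745 but p^2 = 25 does not, since 1745 is squarefree), x^4 - 1745 is irreducible over Q. Hence [Q(α):Q] = 4.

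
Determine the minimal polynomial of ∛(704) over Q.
m_α(x) = x^3 - 704

α satisfies α^3 = 704, so x^3 - 704 annihilates α. By the rational root test, a rational root p/q (in lowest terms) of x^3 - 704 would satisfy p^3 = 704 q^3, forcing q = 1 and p^3 = 704; but 704 is not a perfect cube, contradiction. A monic cubic over Q with no rational root is irreducible (any nontrivial factorization would include a linear factor). Hence x^3 - 704 is the minimal polynomial of α, and in particular [Q(α):Q] = 3.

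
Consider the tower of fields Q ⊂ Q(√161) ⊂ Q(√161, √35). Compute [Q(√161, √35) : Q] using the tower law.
[Q(√161, √35) : Q] = 4

[Q(√161):Q] = 2 (min poly x^2 - 161, irreducible since 161 is squarefree > 1). For the top step, suppose √35 ∈ Q(√161), say √35 = c + d√161 with c, d ∈ Q. Squaring: 35 = c^2 + 161d^2 + 2cd√161. Since √161 ∉ Q this forces 2cd = 0. If d = 0 then √35 = c ∈ Q, contradicting 35 squarefree > 1. If c = 0 then 35 = 161d^2, so 161·35 = (161d)^2 is a perfect square in Q — but 161·35 = 5635 is not a perfect square (since 161 and 35 are distinct squarefree integers). Contradiction. Hence √35 ∉ Q(√161), so x^2 - 35 stays irreducible over Q(√161) and [Q(√161, √35) : Q(√161)] = 2. By the tower law, [Q(√161, √35) : Q] = 2 · 2 = 4.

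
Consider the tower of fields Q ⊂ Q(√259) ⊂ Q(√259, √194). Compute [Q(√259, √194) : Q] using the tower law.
[Q(√259, √194) : Q] = 4

[Q(√259):Q] = 2 (min poly x^2 - 259, irreducible since 259 is squarefree > 1). For the top step, suppose √194 ∈ Q(√259), say √194 = c + d√259 with c, d ∈ Q. Squaring: 194 = c^2 + 259d^2 + 2cd√259. Since √259 ∉ Q this forces 2cd = 0. If d = 0 then √194 = c ∈ Q, contradicting 194 squarefree > 1. If c = 0 then 194 = 259d^2, so 259·194 = (259d)^2 is a perfect square in Q — but 259·194 = 50246 is not a perfect square (since 259 and 194 are distinct squarefree integers). Contradiction. Hence √194 ∉ Q(√259), so x^2 - 194 stays irreducible over Q(√259) and [Q(√259, √194) : Q(√259)] = 2. By the tower law, [Q(√259, √194) : Q] = 2 · 2 = 4.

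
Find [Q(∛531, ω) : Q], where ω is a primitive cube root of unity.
[Q(∛531, ω) : Q] = 6

[Q(∛531):Q] = 3 (min poly x^3 - 531, irreducible since 531 is not a perfect cube). [Q(ω):Q] = 2 (min poly x^2 + x + 1). Since Q(∛531) ⊂ R and ω ∉ R, we have ω ∉ Q(∛531), so x^2 + x + 1 remains irreducible over Q(∛531) and [Q(∛531, ω) : Q(∛531)] = 2. By the tower law, [Q(∛531, ω) : Q] = 3 · 2 = 6. (In fact Q(∛531, ω) is the splitting field of x^3 - 531 over Q.)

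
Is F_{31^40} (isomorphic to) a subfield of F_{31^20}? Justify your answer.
No: F_{31^40} is not a subfield of F_{31^20}

F_{p^m} embeds in F_{p^n} iff m | n. Here 40 ∤ 20 (since 20 = 0·40 + 20 with remainder 20 ≠ 0), so F_{31^40} is not a subfield of F_{31^20}. Equivalently: if it were, the tower law would give 40 = [F_{31^40}:F_31] dividing [F_{31^20}:F_31] = 20, contradiction.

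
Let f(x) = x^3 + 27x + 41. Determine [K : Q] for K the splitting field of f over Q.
[K : Q] = 6

By the rational root test, any rational root of the monic integer polynomial f(x) = x^3 + 27x + 41 must be an integer dividing the constant term 41, i.e. one of ±{1, 41}. Evaluating: f(1) = 69, f(-1) = 13, f(41) = 70069, f(-41) = -69987; none is 0, so f has no rational root and is therefore irreducible over Q (a cubic with no linear factor over a field is irreducible). For an irreducible cubic, the Galois group is A_3 or S_3 according as the discriminant disc(f) = -4a^3 - 27b^2 = -4·(27)^3 - 27·(41)^2 = -124119 is or is not a square in Q. Here disc(f) = -124119 is not a perfect square in Q, so the Galois group of f over Q is not contained in A_3 and must be all of S_3. The splitting field has degree |S_3| = 6 over Q, so [K : Q] = 6.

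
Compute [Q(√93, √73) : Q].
[Q(√93, √73) : Q] = 4

[Q(√93):Q] = 2 (min poly x^2 - 93, irreducible since 93 is squarefree > 1). For the top step, suppose √73 ∈ Q(√93), say √73 = c + d√93 with c, d ∈ Q. Squaring: 73 = c^2 + 93d^2 + 2cd√93. Since √93 ∉ Q this forces 2cd = 0. If d = 0 then √73 = c ∈ Q, contradicting 73 squarefree > 1. If c = 0 then 73 = 93d^2, so 93·73 = (93d)^2 is a perfect square in Q — but 93·73 = 6789 is not a perfect square (since 93 and 73 are distinct squarefree integers). Contradiction. Hence √73 ∉ Q(√93), so x^2 - 73 stays irreducible over Q(√93) and [Q(√93, √73) : Q(√93)] = 2. By the tower law, [Q(√93, √73) : Q] = 2 · 2 = 4.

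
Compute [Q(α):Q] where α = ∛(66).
[Q(α):Q] = 3

The minimal polynomial of α is x^3 - 66, irreducible over Q since 66 is not a perfect cube (so x^3 - 66 has no rational root). Hence [Q(α):Q] = deg(m_α) = 3.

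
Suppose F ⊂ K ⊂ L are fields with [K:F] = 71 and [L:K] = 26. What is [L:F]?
[L:F] = 1846

The tower law says that for any tower of field extensions F ⊂ K ⊂ L with finite degrees, [L:F] = [L:K] · [K:F]. Here this gives [L:F] = 26 · 71 = 1846.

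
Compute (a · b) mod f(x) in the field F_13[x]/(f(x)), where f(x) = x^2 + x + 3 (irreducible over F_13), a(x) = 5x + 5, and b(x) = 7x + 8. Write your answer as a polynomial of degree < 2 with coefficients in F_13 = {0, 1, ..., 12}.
a · b ≡ x (mod f(x))

Multiply in F_13[x]: a(x)·b(x) = (5x + 5)·(7x + 8) = 9x^2 + 10x + 1. This has degree ≥ 2, so divide by f(x) over F_13: 9x^2 + 10x + 1 = (9)·(x^2 + x + 3) + (x). Hence a·b ≡ x (mod f). (F_13[x]/(f) is a field with 13^2 = 169 elements since f is irreducible of degree 2.)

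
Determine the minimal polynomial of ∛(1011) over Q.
m_α(x) = x^3 - 1011

α satisfies α^3 = 1011, so x^3 - 1011 annihilates α. By the rational root test, a rational root p/q (in lowest terms) of x^3 - 1011 would satisfy p^3 = 1011 q^3, forcing q = 1 and p^3 = 1011; but 1011 is not a perfect cube, contradiction. A monic cubic over Q with no rational root is irreducible (any nontrivial factorization would include a linear factor). Hence x^3 - 1011 is the minimal polynomial of α, and in particular [Q(α):Q] = 3.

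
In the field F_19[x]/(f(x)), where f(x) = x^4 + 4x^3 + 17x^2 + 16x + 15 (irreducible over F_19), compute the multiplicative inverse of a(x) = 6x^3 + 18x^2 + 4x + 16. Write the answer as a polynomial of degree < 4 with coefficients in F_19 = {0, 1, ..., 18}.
a(x)^(-1) ≡ 9x^3 + 12x^2 + 14x + 8 (mod f(x))

Since f is irreducible over F_19, F_19[x]/(f) is a field and a(x) ≠ 0 has an inverse. Apply the extended Euclidean algorithm to f(x) and a(x) in F_19[x]: f(x) = (16x + 16)·a(x) + (7x^2 + 6);  a(x) = (9x + 8)·(7x^2 + 6) + (7x + 6);  (7x^2 + 6) = (x + 10)·(7x + 6) + (3). The last nonzero remainder is the constant 3 = gcd(f, a) in F_19. Back-substituting through the division chain expresses 3 = s(x)·a(x) + t(x)·f(x) with s(x) ≡ 8x^3 + 17x^2 + 4x + 5 (mod f), so (8x^3 + 17x^2 + 4x + 5)·a(x) ≡ 3 (mod f). Multiplying by 3^(-1) ≡ 13 in F_19 gives a(x)^(-1) ≡ 13·(8x^3 + 17x^2 + 4x + 5) ≡ 9x^3 + 12x^2 + 14x + 8 (mod f). Check: (6x^3 + 18x^2 + 4x + 16)·(9x^3 + 12x^2 + 14x + 8) = 16x^6 + 6x^5 + 13x^4 + 17x^3 + 12x^2 + 9x + 14 ≡ 1 (mod x^4 + 4x^3 + 17x^2 + 16x + 15).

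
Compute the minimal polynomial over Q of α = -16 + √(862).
m_α(x) = x^2 + 32x - 606

From α + 16 = √(862), squaring gives (α + 16)^2 = 862, i.e. α^2 + 32α + 256 = 862, so α^2 + 32α - 606 = 0. The discriminant of x^2 + 32x - 606 is (32)^2 - 4·(-606) = 1024 + 2424 = 3448, and 4·(862) is not a perfect square in Q since 862 is squarefree and ≠ 1. Hence x^2 + 32x - 606 is irreducible over Q and is the minimal polynomial of α.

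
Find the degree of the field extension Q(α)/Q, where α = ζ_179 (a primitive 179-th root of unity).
[Q(α):Q] = 178

The minimal polynomial of ζ_179 over Q is the 179-th cyclotomic polynomial Φ_179(x), which is irreducible over Q and has degree φ(179) = 178. Hence [Q(α):Q] = φ(179) = 178.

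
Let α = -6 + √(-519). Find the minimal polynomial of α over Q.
m_α(x) = x^2 + 12x + 555

From α + 6 = √(-519), squaring gives (α + 6)^2 = -519, i.e. α^2 + 12α + 36 = -519, so α^2 + 12α + 555 = 0. The discriminant of x^2 + 12x + 555 is (12)^2 - 4·(555) = 144 - 2220 = -2076, and 4·(-519) is not a perfect square in Q since -519 is squarefree and ≠ 1. Hence x^2 + 12x + 555 is irreducible over Q and is the minimal polynomial of α.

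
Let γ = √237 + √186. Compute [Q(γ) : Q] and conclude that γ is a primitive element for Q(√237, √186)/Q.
[Q(γ) : Q] = 4 (equivalently, Q(γ) = Q(√237, √186))

Obviously Q(γ) ⊆ Q(√237, √186), and [Q(√237, √186):Q] = 4 (since 237, 186 are distinct squarefree integers > 1 with 44082 not a perfect square). To show equality we compute the minimal polynomial of γ. From γ = √237 + √186: γ^2 = 237 + 2√(44082) + 186 = 423 + 2√(44082), so γ^2 - 423 = 2√(44082); squaring, (γ^2 - 423)^2 = 4·44082, i.e. γ^4 - 846γ^2 + 178929 - 176328 = 0, i.e. γ^4 - 846γ^2 + 2601 = 0. So γ is a root of x^4 - 846x^2 + 2601. This polynomial is irreducible over Q: it has no rational root (each ±√237 ± √186 is irrational), and any factorization into two quadratics over Q would force √(44082) ∈ Q (pairing opposite roots) or √237, √186 ∈ Q (other pairings), all impossible. Hence [Q(γ):Q] = 4 = [Q(√237, √186):Q], so Q(γ) = Q(√237, √186).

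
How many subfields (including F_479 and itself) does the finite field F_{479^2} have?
F_{479^2} has 2 subfields

The subfields of F_{p^n} are exactly the fields F_{p^d} for d | n (each is the fixed field of the unique index-d subgroup of Gal(F_{p^n}/F_p) ≅ Z/nZ). The divisors of n = 2 are {1, 2}, giving 2 subfields: F_{479^1}, F_{479^2}.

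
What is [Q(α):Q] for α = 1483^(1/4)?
[Q(α):Q] = 4

α is a root of x^4 - 1483. By Eisenstein's criterion at the prime p = 1483 (which divides the constant term 1483 but p^2 = 2199289 does not, since 1483 is squarefree), x^4 - 1483 is irreducible over Q. Hence [Q(α):Q] = 4.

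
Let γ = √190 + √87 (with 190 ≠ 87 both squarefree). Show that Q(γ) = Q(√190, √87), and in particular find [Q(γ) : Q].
[Q(γ) : Q] = 4 (equivalently, Q(γ) = Q(√190, √87))

Obviously Q(γ) ⊆ Q(√190, √87), and [Q(√190, √87):Q] = 4 (since 190, 87 are distinct squarefree integers > 1 with 16530 not a perfect square). To show equality we compute the minimal polynomial of γ. From γ = √190 + √87: γ^2 = 190 + 2√(16530) + 87 = 277 + 2√(16530), so γ^2 - 277 = 2√(16530); squaring, (γ^2 - 277)^2 = 4·16530, i.e. γ^4 - 554γ^2 + 76729 - 66120 = 0, i.e. γ^4 - 554γ^2 + 10609 = 0. So γ is a root of x^4 - 554x^2 + 10609. This polynomial is irreducible over Q: it has no rational root (each ±√190 ± √87 is irrational), and any factorization into two quadratics over Q would force √(16530) ∈ Q (pairing opposite roots) or √190, √87 ∈ Q (other pairings), all impossible. Hence [Q(γ):Q] = 4 = [Q(√190, √87):Q], so Q(γ) = Q(√190, √87).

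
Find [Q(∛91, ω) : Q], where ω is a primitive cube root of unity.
[Q(∛91, ω) : Q] = 6

[Q(∛91):Q] = 3 (min poly x^3 - 91, irreducible since 91 is not a perfect cube). [Q(ω):Q] = 2 (min poly x^2 + x + 1). Since Q(∛91) ⊂ R and ω ∉ R, we have ω ∉ Q(∛91), so x^2 + x + 1 remains irreducible over Q(∛91) and [Q(∛91, ω) : Q(∛91)] = 2. By the tower law, [Q(∛91, ω) : Q] = 3 · 2 = 6. (In fact Q(∛91, ω) is the splitting field of x^3 - 91 over Q.)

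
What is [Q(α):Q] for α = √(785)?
[Q(α):Q] = 2

[Q(α):Q] equals the degree of the minimal polynomial of α. Here α^2 = 785 and x^2 - 785 is irreducible (d = 785 is squarefree, ≠ 1, hence not a square), so deg(m_α) = 2. Thus [Q(α):Q] = 2.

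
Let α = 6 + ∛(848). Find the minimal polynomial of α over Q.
m_α(x) = x^3 - 18x^2 + 108x - 1064

Set β = α - 6 = ∛(848), so β^3 = 848. Then (α - 6)^3 - 848 = 0, i.e. α is a root of g(x) = (x - 6)^3 - 848 = x^3 - 18x^2 + 108x - 1064. Since g(x) = h(x - 6) where h(x) = x^3 - 848, and h is irreducible over Q (because 848 is not a perfect cube, so h has no rational root, and a monic cubic with no rational root is irreducible), g is also irreducible (irreducibility is preserved under the substitution x → x - 6). Hence m_α(x) = x^3 - 18x^2 + 108x - 1064.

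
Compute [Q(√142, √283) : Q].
[Q(√142, √283) : Q] = 4

[Q(√142):Q] = 2 (min poly x^2 - 142, irreducible since 142 is squarefree > 1). For the top step, suppose √283 ∈ Q(√142), say √283 = c + d√142 with c, d ∈ Q. Squaring: 283 = c^2 + 142d^2 + 2cd√142. Since √142 ∉ Q this forces 2cd = 0. If d = 0 then √283 = c ∈ Q, contradicting 283 squarefree > 1. If c = 0 then 283 = 142d^2, so 142·283 = (142d)^2 is a perfect square in Q — but 142·283 = 40186 is not a perfect square (since 142 and 283 are distinct squarefree integers). Contradiction. Hence √283 ∉ Q(√142), so x^2 - 283 stays irreducible over Q(√142) and [Q(√142, √283) : Q(√142)] = 2. By the tower law, [Q(√142, √283) : Q] = 2 · 2 = 4.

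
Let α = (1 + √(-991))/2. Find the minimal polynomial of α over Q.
m_α(x) = x^2 - x + 248

From 2α - 1 = √(-991), squaring gives (2α - 1)^2 = -991, i.e. 4α^2 - 4α + 1 = -991, so α^2 - α + (1 + 991)/4 = 0. Since -991 ≡ 1 (mod 4), (1 + 991)/4 = 248 ∈ Z. The polynomial x^2 - x + 248 has discriminant 1 - 4·(248) = -991, which is not a perfect square in Q (d = -991 is squarefree and ≠ 1), so x^2 - x + 248 is irreducible over Q. It is the minimal polynomial of α.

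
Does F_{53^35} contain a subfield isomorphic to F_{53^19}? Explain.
No: F_{53^19} is not a subfield of F_{53^35}

F_{p^m} embeds in F_{p^n} iff m | n. Here 19 ∤ 35 (since 35 = 1·19 + 16 with remainder 16 ≠ 0), so F_{53^19} is not a subfield of F_{53^35}. Equivalently: if it were, the tower law would give 19 = [F_{53^19}:F_53] dividing [F_{53^35}:F_53] = 35, contradiction.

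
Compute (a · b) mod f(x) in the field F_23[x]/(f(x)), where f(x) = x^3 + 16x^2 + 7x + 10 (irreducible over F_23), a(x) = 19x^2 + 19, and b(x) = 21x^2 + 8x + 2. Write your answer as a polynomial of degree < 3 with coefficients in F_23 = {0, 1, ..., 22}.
a · b ≡ 20x^2 + 19x + 5 (mod f(x))

Multiply in F_23[x]: a(x)·b(x) = (19x^2 + 19)·(21x^2 + 8x + 2) = 8x^4 + 14x^3 + 14x + 15. This has degree ≥ 3, so divide by f(x) over F_23: 8x^4 + 14x^3 + 14x + 15 = (8x + 1)·(x^3 + 16x^2 + 7x + 10) + (20x^2 + 19x + 5). Hence a·b ≡ 20x^2 + 19x + 5 (mod f). (F_23[x]/(f) is a field with 23^3 = 12167 elements since f is irreducible of degree 3.)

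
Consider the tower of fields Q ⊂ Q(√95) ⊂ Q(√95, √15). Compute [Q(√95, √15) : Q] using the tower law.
[Q(√95, √15) : Q] = 4

[Q(√95):Q] = 2 (min poly x^2 - 95, irreducible since 95 is squarefree > 1). For the top step, suppose √15 ∈ Q(√95), say √15 = c + d√95 with c, d ∈ Q. Squaring: 15 = c^2 + 95d^2 + 2cd√95. Since √95 ∉ Q this forces 2cd = 0. If d = 0 then √15 = c ∈ Q, contradicting 15 squarefree > 1. If c = 0 then 15 = 95d^2, so 95·15 = (95d)^2 is a perfect square in Q — but 95·15 = 1425 is not a perfect square (since 95 and 15 are distinct squarefree integers). Contradiction. Hence √15 ∉ Q(√95), so x^2 - 15 stays irreducible over Q(√95) and [Q(√95, √15) : Q(√95)] = 2. By the tower law, [Q(√95, √15) : Q] = 2 · 2 = 4.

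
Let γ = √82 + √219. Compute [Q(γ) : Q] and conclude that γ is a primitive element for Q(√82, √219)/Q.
[Q(γ) : Q] = 4 (equivalently, Q(γ) = Q(√82, √219))

Obviously Q(γ) ⊆ Q(√82, √219), and [Q(√82, √219):Q] = 4 (since 82, 219 are distinct squarefree integers > 1 with 17958 not a perfect square). To show equality we compute the minimal polynomial of γ. From γ = √82 + √219: γ^2 = 82 + 2√(17958) + 219 = 301 + 2√(17958), so γ^2 - 301 = 2√(17958); squaring, (γ^2 - 301)^2 = 4·17958, i.e. γ^4 - 602γ^2 + 90601 - 71832 = 0, i.e. γ^4 - 602γ^2 + 18769 = 0. So γ is a root of x^4 - 602x^2 + 18769. This polynomial is irreducible over Q: it has no rational root (each ±√82 ± √219 is irrational), and any factorization into two quadratics over Q would force √(17958) ∈ Q (pairing opposite roots) or √82, √219 ∈ Q (other pairings), all impossible. Hence [Q(γ):Q] = 4 = [Q(√82, √219):Q], so Q(γ) = Q(√82, √219).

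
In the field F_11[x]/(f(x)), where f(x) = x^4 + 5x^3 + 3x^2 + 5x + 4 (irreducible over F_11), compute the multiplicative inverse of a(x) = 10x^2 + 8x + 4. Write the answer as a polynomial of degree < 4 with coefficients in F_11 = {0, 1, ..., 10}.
a(x)^(-1) ≡ 8x^3 + 5x^2 + 8x + 3 (mod f(x))

Since f is irreducible over F_11, F_11[x]/(f) is a field and a(x) ≠ 0 has an inverse. Apply the extended Euclidean algorithm to f(x) and a(x) in F_11[x]: f(x) = (10x^2 + 9x + 10)·a(x) + (10x + 8);  a(x) = (x)·(10x + 8) + (4). The last nonzero remainder is the constant 4 = gcd(f, a) in F_11. Back-substituting through the division chain expresses 4 = s(x)·a(x) + t(x)·f(x) with s(x) ≡ 10x^3 + 9x^2 + 10x + 1 (mod f), so (10x^3 + 9x^2 + 10x + 1)·a(x) ≡ 4 (mod f). Multiplying by 4^(-1) ≡ 3 in F_11 gives a(x)^(-1) ≡ 3·(10x^3 + 9x^2 + 10x + 1) ≡ 8x^3 + 5x^2 + 8x + 3 (mod f). Check: (10x^2 + 8x + 4)·(8x^3 + 5x^2 + 8x + 3) = 3x^5 + 4x^4 + 9x^3 + 4x^2 + x + 1 ≡ 1 (mod x^4 + 5x^3 + 3x^2 + 5x + 4).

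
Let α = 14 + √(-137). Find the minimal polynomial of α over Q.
m_α(x) = x^2 - 28x + 333

From α - 14 = √(-137), squaring gives (α - 14)^2 = -137, i.e. α^2 - 28α + 196 = -137, so α^2 - 28α + 333 = 0. The discriminant of x^2 - 28x + 333 is (-28)^2 - 4·(333) = 784 - 1332 = -548, and 4·(-137) is not a perfect square in Q since -137 is squarefree and ≠ 1. Hence x^2 - 28x + 333 is irreducible over Q and is the minimal polynomial of α.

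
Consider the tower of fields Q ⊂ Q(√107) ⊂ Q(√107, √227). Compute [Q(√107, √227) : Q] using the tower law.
[Q(√107, √227) : Q] = 4

[Q(√107):Q] = 2 (min poly x^2 - 107, irreducible since 107 is squarefree > 1). For the top step, suppose √227 ∈ Q(√107), say √227 = c + d√107 with c, d ∈ Q. Squaring: 227 = c^2 + 107d^2 + 2cd√107. Since √107 ∉ Q this forces 2cd = 0. If d = 0 then √227 = c ∈ Q, contradicting 227 squarefree > 1. If c = 0 then 227 = 107d^2, so 107·227 = (107d)^2 is a perfect square in Q — but 107·227 = 24289 is not a perfect square (since 107 and 227 are distinct squarefree integers). Contradiction. Hence √227 ∉ Q(√107), so x^2 - 227 stays irreducible over Q(√107) and [Q(√107, √227) : Q(√107)] = 2. By the tower law, [Q(√107, √227) : Q] = 2 · 2 = 4.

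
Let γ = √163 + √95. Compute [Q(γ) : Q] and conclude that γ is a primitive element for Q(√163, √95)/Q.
[Q(γ) : Q] = 4 (equivalently, Q(γ) = Q(√163, √95))

Obviously Q(γ) ⊆ Q(√163, √95), and [Q(√163, √95):Q] = 4 (since 163, 95 are distinct squarefree integers > 1 with 15485 not a perfect square). To show equality we compute the minimal polynomial of γ. From γ = √163 + √95: γ^2 = 163 + 2√(15485) + 95 = 258 + 2√(15485), so γ^2 - 258 = 2√(15485); squaring, (γ^2 - 258)^2 = 4·15485, i.e. γ^4 - 516γ^2 + 66564 - 61940 = 0, i.e. γ^4 - 516γ^2 + 4624 = 0. So γ is a root of x^4 - 516x^2 + 4624. This polynomial is irreducible over Q: it has no rational root (each ±√163 ± √95 is irrational), and any factorization into two quadratics over Q would force √(15485) ∈ Q (pairing opposite roots) or √163, √95 ∈ Q (other pairings), all impossible. Hence [Q(γ):Q] = 4 = [Q(√163, √95):Q], so Q(γ) = Q(√163, √95).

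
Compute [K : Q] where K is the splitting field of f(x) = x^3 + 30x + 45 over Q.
[K : Q] = 6

By the rational root test, any rational root of the monic integer polynomial f(x) = x^3 + 30x + 45 must be an integer dividing the constant term 45, i.e. one of ±{1, 3, 5, 9, 15, 45}. Evaluating: f(1) = 76, f(-1) = 14, f(3) = 162, f(-3) = -72, f(5) = 320, f(-5) = -230, f(9) = 1044, f(-9) = -954, f(15) = 3870, f(-15) = -3780, f(45) = 92520, f(-45) = -92430; none is 0, so f has no rational root and is therefore irreducible over Q (a cubic with no linear factor over a field is irreducible). For an irreducible cubic, the Galois group is A_3 or S_3 according as the discriminant disc(f) = -4a^3 - 27b^2 = -4·(30)^3 - 27·(45)^2 = -162675 is or is not a square in Q. Here disc(f) = -162675 is not a perfect square in Q, so the Galois group of f over Q is not contained in A_3 and must be all of S_3. The splitting field has degree |S_3| = 6 over Q, so [K : Q] = 6.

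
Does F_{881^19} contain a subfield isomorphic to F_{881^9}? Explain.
No: F_{881^9} is not a subfield of F_{881^19}

F_{p^m} embeds in F_{p^n} iff m | n. Here 9 ∤ 19 (since 19 = 2·9 + 1 with remainder 1 ≠ 0), so F_{881^9} is not a subfield of F_{881^19}. Equivalently: if it were, the tower law would give 9 = [F_{881^9}:F_881] dividing [F_{881^19}:F_881] = 19, contradiction.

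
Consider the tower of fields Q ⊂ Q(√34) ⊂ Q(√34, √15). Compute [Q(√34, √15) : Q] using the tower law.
[Q(√34, √15) : Q] = 4

[Q(√34):Q] = 2 (min poly x^2 - 34, irreducible since 34 is squarefree > 1). For the top step, suppose √15 ∈ Q(√34), say √15 = c + d√34 with c, d ∈ Q. Squaring: 15 = c^2 + 34d^2 + 2cd√34. Since √34 ∉ Q this forces 2cd = 0. If d = 0 then √15 = c ∈ Q, contradicting 15 squarefree > 1. If c = 0 then 15 = 34d^2, so 34·15 = (34d)^2 is a perfect square in Q — but 34·15 = 510 is not a perfect square (since 34 and 15 are distinct squarefree integers). Contradiction. Hence √15 ∉ Q(√34), so x^2 - 15 stays irreducible over Q(√34) and [Q(√34, √15) : Q(√34)] = 2. By the tower law, [Q(√34, √15) : Q] = 2 · 2 = 4.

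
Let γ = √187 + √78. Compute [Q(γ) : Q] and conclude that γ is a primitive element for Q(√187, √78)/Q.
[Q(γ) : Q] = 4 (equivalently, Q(γ) = Q(√187, √78))

Obviously Q(γ) ⊆ Q(√187, √78), and [Q(√187, √78):Q] = 4 (since 187, 78 are distinct squarefree integers > 1 with 14586 not a perfect square). To show equality we compute the minimal polynomial of γ. From γ = √187 + √78: γ^2 = 187 + 2√(14586) + 78 = 265 + 2√(14586), so γ^2 - 265 = 2√(14586); squaring, (γ^2 - 265)^2 = 4·14586, i.e. γ^4 - 530γ^2 + 70225 - 58344 = 0, i.e. γ^4 - 530γ^2 + 11881 = 0. So γ is a root of x^4 - 530x^2 + 11881. This polynomial is irreducible over Q: it has no rational root (each ±√187 ± √78 is irrational), and any factorization into two quadratics over Q would force √(14586) ∈ Q (pairing opposite roots) or √187, √78 ∈ Q (other pairings), all impossible. Hence [Q(γ):Q] = 4 = [Q(√187, √78):Q], so Q(γ) = Q(√187, √78).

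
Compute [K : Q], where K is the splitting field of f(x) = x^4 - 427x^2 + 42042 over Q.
[K : Q] = 4

Solving the quadratic in x^2: x^2 = (427 ± √(427^2 - 4·42042))/2 = (427 ± √14161)/2 = (427 ± 119)/2, giving x^2 = 273 or x^2 = 154. So f(x) = (x^2 - 273)(x^2 - 154) and the roots of f are ±√273, ±√154. Hence the splitting field is K = Q(√273, √154). Since 273 and 154 are distinct squarefree integers > 1, their product 42042 is not a perfect square, so √154 ∉ Q(√273). By the tower law [K:Q] = [Q(√273,√154):Q(√273)] · [Q(√273):Q] = 2 · 2 = 4.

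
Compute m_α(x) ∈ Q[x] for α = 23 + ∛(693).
m_α(x) = x^3 - 69x^2 + 1587x - 12860

Set β = α - 23 = ∛(693), so β^3 = 693. Then (α - 23)^3 - 693 = 0, i.e. α is a root of g(x) = (x - 23)^3 - 693 = x^3 - 69x^2 + 1587x - 12860. Since g(x) = h(x - 23) where h(x) = x^3 - 693, and h is irreducible over Q (because 693 is not a perfect cube, so h has no rational root, and a monic cubic with no rational root is irreducible), g is also irreducible (irreducibility is preserved under the substitution x → x - 23). Hence m_α(x) = x^3 - 69x^2 + 1587x - 12860.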